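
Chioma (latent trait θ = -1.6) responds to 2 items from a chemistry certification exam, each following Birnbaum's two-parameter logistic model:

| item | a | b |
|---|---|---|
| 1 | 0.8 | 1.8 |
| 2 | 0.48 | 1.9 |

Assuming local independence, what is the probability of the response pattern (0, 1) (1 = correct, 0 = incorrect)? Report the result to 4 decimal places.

0.1474

P(θ) = 1 / (1 + exp(−a(θ − b)))
P_1 = 1/(1+e^{2.7200}) = 0.0618
P_2 = 1/(1+e^{1.6800}) = 0.1571
L = (1−P_1) × P_2 = 0.9382 × 0.1571 = 0.14739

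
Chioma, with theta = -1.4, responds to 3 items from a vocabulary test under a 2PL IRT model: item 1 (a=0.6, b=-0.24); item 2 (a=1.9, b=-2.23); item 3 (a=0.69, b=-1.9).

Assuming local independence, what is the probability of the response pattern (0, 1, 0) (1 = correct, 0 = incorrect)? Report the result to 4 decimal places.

0.2293

P(theta) = 1 / (1 + exp(−a(theta − b)))
P_1 = 1/(1+e^{0.6960}) = 0.3327
P_2 = 1/(1+e^{-1.5770}) = 0.8288
P_3 = 1/(1+e^{-0.3450}) = 0.5854
L = (1−P_1) × P_2 × (1−P_3) = 0.6673 × 0.8288 × 0.4146 = 0.22929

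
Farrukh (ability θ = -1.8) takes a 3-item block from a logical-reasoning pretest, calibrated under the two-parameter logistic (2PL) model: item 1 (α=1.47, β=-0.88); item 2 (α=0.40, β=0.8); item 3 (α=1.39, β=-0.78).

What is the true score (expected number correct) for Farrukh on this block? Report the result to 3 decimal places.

P(θ) = 1 / (1 + exp(−α(θ − β)))
P_1 = 1/(1+e^{1.3524}) = 0.2055
P_2 = 1/(1+e^{1.0400}) = 0.2611
P_3 = 1/(1+e^{1.4178}) = 0.1950
E[score] = 0.2055 + 0.2611 + 0.1950 = 0.6616

0.662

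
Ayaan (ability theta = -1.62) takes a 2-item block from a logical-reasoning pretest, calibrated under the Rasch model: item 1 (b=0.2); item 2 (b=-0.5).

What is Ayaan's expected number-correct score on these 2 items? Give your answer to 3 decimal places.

P(theta) = 1 / (1 + exp(−(theta − b)))
P_1 = 1/(1+e^{1.8200}) = 0.1394
P_2 = 1/(1+e^{1.1200}) = 0.2460
E[score] = 0.1394 + 0.2460 = 0.3854

0.385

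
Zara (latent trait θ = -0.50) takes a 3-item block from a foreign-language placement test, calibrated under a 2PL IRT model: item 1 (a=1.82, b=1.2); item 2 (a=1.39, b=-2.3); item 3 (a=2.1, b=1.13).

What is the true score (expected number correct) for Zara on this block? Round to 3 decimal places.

0.999

P(θ) = 1 / (1 + exp(−a(θ − b)))
P_1 = 1/(1+e^{3.0940}) = 0.0434
P_2 = 1/(1+e^{-2.5020}) = 0.9243
P_3 = 1/(1+e^{3.4230}) = 0.0316
E[score] = 0.0434 + 0.9243 + 0.0316 = 0.9992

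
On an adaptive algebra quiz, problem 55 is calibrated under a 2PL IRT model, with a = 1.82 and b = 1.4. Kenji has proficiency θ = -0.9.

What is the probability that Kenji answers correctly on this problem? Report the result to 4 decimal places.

0.0150

P(θ) = 1 / (1 + exp(−a(θ − b)))
Exponent: 1.82 × (-0.9 − 1.4) = -4.1860
1/(1 + e^{4.1860}) = 0.0150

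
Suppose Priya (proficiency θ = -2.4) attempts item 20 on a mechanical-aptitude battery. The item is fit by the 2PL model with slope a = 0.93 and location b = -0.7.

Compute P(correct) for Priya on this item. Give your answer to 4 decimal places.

0.1707

P(θ) = 1 / (1 + exp(−a(θ − b)))
Exponent: 0.93 × (-2.4 − (-0.7)) = -1.5810
1/(1 + e^{1.5810}) = 0.1707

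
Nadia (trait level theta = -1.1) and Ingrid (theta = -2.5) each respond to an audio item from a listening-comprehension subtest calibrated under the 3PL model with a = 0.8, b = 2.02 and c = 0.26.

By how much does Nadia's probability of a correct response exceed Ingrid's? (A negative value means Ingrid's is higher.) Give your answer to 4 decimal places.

P(theta) = c + (1 − c) · 1 / (1 + exp(−a(theta − b)))
P(Nadia) = 0.3163  [exponent -2.4960]
P(Ingrid) = 0.2794  [exponent -3.6160]
Difference = 0.3163 − 0.2794 = 0.0370

0.0370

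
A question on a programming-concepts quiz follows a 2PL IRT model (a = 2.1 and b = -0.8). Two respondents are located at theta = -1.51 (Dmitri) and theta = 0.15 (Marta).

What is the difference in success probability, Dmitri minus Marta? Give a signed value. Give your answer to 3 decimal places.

P(theta) = 1 / (1 + exp(−a(theta − b)))
P(Dmitri) = 0.1838  [exponent -1.4910]
P(Marta) = 0.8803  [exponent 1.9950]
Difference = 0.1838 − 0.8803 = -0.6965

-0.696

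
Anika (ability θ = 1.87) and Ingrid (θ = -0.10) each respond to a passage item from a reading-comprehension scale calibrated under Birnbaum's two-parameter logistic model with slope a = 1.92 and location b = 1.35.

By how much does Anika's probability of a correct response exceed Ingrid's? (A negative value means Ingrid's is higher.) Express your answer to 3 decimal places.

0.673

P(θ) = 1 / (1 + exp(−a(θ − b)))
P(Anika) = 0.7307  [exponent 0.9984]
P(Ingrid) = 0.0582  [exponent -2.7840]
Difference = 0.7307 − 0.0582 = 0.6725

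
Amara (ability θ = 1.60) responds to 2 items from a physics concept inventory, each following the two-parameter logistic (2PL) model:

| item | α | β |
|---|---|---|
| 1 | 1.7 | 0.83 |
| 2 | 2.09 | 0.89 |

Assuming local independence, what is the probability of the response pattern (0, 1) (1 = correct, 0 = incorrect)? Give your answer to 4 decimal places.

P(θ) = 1 / (1 + exp(−α(θ − β)))
P_1 = 1/(1+e^{-1.3090}) = 0.7873
P_2 = 1/(1+e^{-1.4839}) = 0.8152
L = (1−P_1) × P_2 = 0.2127 × 0.8152 = 0.17335

0.1733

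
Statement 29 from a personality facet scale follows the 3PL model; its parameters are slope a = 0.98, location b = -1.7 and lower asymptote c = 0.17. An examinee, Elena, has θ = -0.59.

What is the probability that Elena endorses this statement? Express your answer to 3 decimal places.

0.791

P(θ) = c + (1 − c) · 1 / (1 + exp(−a(θ − b)))
Exponent: 0.98 × (-0.59 − (-1.7)) = 1.0878
1/(1 + e^{-1.0878}) = 0.7480
P = 0.17 + 0.83 × 0.7480 = 0.7908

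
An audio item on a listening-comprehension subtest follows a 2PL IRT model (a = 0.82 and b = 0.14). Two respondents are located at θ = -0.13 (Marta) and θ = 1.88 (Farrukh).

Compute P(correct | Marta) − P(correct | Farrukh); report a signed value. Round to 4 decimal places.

-0.3615

P(θ) = 1 / (1 + exp(−a(θ − b)))
P(Marta) = 0.4449  [exponent -0.2214]
P(Farrukh) = 0.8064  [exponent 1.4268]
Difference = 0.4449 − 0.8064 = -0.3615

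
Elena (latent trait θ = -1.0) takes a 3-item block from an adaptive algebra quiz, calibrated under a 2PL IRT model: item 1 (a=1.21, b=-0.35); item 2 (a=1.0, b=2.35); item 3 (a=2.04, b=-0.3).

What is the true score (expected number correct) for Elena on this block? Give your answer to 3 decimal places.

P(θ) = 1 / (1 + exp(−a(θ − b)))
P_1 = 1/(1+e^{0.7865}) = 0.3129
P_2 = 1/(1+e^{3.3500}) = 0.0339
P_3 = 1/(1+e^{1.4280}) = 0.1934
E[score] = 0.3129 + 0.0339 + 0.1934 = 0.5402

0.540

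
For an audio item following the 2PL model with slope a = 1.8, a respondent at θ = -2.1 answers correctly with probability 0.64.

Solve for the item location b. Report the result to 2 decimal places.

-2.42

P(θ) = 1 / (1 + exp(−a(θ − b)))
logit(0.64) = ln(0.64/0.36) = 0.5754
b = θ − logit/(a) = -2.1 − 0.5754/1.8000 = -2.4196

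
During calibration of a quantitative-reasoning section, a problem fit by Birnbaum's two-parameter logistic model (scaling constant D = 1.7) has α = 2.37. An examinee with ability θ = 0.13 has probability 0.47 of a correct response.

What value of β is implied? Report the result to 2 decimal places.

P(θ) = 1 / (1 + exp(−D·α(θ − β)))
logit(0.47) = ln(0.47/0.53) = -0.1201
β = θ − logit/(1.7·α) = 0.13 − (-0.1201)/4.0290 = 0.1598

0.16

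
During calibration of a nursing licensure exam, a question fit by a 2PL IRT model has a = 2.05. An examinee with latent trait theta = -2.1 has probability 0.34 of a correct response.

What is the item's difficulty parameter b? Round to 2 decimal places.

P(theta) = 1 / (1 + exp(−a(theta − b)))
logit(0.34) = ln(0.34/0.66) = -0.6633
b = theta − logit/(a) = -2.1 − (-0.6633)/2.0500 = -1.7764

-1.78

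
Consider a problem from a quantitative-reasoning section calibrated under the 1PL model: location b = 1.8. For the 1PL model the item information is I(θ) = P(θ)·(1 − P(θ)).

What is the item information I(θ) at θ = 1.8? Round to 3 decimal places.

P = 1/(1+e^{0.0000}) = 0.5000
P(1−P) = 0.5000 × 0.5000 = 0.2500
I = P(1−P) = 0.25000

0.250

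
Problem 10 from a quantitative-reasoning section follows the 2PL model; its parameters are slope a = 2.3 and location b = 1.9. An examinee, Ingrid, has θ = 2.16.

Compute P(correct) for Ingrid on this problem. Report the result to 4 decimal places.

0.6452

P(θ) = 1 / (1 + exp(−a(θ − b)))
Exponent: 2.3 × (2.16 − 1.9) = 0.5980
1/(1 + e^{-0.5980}) = 0.6452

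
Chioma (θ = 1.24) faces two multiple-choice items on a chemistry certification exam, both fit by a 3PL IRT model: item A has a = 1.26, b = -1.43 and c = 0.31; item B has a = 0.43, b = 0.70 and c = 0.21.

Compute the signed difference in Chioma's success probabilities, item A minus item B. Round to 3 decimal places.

0.326

P(θ) = c + (1 − c) · 1 / (1 + exp(−a(θ − b)))
P_A = 0.9769
P_B = 0.6507
P_A − P_B = 0.3263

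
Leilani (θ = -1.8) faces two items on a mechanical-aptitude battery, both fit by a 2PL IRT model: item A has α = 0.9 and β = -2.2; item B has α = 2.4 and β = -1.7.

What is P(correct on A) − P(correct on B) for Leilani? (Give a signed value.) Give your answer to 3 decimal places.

0.149

P(θ) = 1 / (1 + exp(−α(θ − β)))
P_A = 0.5890
P_B = 0.4403
P_A − P_B = 0.1488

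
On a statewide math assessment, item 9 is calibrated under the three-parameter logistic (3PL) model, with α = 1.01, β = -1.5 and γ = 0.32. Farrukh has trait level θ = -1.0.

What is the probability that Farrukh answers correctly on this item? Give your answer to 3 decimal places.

0.744

P(θ) = γ + (1 − γ) · 1 / (1 + exp(−α(θ − β)))
Exponent: 1.01 × (-1.0 − (-1.5)) = 0.5050
1/(1 + e^{-0.5050}) = 0.6236
P = 0.32 + 0.68 × 0.6236 = 0.7441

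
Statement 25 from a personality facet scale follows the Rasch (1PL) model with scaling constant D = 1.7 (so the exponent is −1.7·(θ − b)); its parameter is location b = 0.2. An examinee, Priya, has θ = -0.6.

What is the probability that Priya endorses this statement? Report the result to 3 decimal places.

0.204

P(θ) = 1 / (1 + exp(−D·(θ − b)))
Exponent: 1.7 × (-0.6 − 0.2) = -1.3600
1/(1 + e^{1.3600}) = 0.2042
P = 0.2042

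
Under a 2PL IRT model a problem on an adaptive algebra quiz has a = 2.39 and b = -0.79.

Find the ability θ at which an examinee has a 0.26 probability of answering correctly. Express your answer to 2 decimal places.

P(θ) = 1 / (1 + exp(−a(θ − b)))
logit = ln(0.2600/0.7400) = -1.0460
θ = b + logit/(a) = -0.79 + (-1.0460)/2.3900 = -1.2276

-1.23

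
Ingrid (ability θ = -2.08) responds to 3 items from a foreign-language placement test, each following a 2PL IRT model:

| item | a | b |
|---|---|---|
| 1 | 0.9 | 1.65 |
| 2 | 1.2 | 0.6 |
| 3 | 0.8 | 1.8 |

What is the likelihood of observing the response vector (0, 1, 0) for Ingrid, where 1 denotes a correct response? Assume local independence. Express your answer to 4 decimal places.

P(θ) = 1 / (1 + exp(−a(θ − b)))
P_1 = 1/(1+e^{3.3570}) = 0.0337
P_2 = 1/(1+e^{3.2160}) = 0.0386
P_3 = 1/(1+e^{3.1040}) = 0.0429
L = (1−P_1) × P_2 × (1−P_3) = 0.9663 × 0.0386 × 0.9571 = 0.03567

0.0357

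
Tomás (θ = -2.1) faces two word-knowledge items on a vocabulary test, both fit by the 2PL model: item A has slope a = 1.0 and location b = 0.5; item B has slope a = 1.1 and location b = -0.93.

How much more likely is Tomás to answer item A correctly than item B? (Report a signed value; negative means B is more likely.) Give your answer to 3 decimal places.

-0.147

P(θ) = 1 / (1 + exp(−a(θ − b)))
P_A = 0.0691
P_B = 0.2164
P_A − P_B = -0.1472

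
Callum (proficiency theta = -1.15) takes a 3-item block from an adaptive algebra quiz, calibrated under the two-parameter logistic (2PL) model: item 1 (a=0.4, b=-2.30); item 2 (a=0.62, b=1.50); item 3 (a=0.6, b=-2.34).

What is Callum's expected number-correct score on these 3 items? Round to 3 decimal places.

1.446

P(theta) = 1 / (1 + exp(−a(theta − b)))
P_1 = 1/(1+e^{-0.4600}) = 0.6130
P_2 = 1/(1+e^{1.6430}) = 0.1621
P_3 = 1/(1+e^{-0.7140}) = 0.6713
E[score] = 0.6130 + 0.1621 + 0.6713 = 1.4464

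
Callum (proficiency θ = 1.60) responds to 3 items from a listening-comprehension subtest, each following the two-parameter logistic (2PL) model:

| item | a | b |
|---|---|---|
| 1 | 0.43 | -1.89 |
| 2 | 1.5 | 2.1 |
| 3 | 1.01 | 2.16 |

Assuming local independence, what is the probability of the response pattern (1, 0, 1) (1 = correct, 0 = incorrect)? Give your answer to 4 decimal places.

P(θ) = 1 / (1 + exp(−a(θ − b)))
P_1 = 1/(1+e^{-1.5007}) = 0.8177
P_2 = 1/(1+e^{0.7500}) = 0.3208
P_3 = 1/(1+e^{0.5656}) = 0.3623
L = P_1 × (1−P_2) × P_3 = 0.8177 × 0.6792 × 0.3623 = 0.20118

0.2012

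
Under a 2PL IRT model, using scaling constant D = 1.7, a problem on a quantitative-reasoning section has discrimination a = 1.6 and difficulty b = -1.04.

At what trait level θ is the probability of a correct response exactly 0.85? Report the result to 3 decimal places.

P(θ) = 1 / (1 + exp(−D·a(θ − b)))
logit = ln(0.8500/0.1500) = 1.7346
θ = b + logit/(1.7·a) = -1.04 + 1.7346/2.7200 = -0.4023

-0.402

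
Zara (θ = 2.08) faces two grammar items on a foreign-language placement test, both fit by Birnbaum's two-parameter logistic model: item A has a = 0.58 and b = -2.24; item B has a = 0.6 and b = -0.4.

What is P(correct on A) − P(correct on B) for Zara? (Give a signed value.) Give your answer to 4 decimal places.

P(θ) = 1 / (1 + exp(−a(θ − b)))
P_A = 0.9245
P_B = 0.8158
P_A − P_B = 0.1088

0.1088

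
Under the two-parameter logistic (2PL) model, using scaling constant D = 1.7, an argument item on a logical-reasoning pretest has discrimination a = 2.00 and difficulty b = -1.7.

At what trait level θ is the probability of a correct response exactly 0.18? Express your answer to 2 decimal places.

-2.15

P(θ) = 1 / (1 + exp(−D·a(θ − b)))
logit = ln(0.1800/0.8200) = -1.5163
θ = b + logit/(1.7·a) = -1.7 + (-1.5163)/3.4000 = -2.1460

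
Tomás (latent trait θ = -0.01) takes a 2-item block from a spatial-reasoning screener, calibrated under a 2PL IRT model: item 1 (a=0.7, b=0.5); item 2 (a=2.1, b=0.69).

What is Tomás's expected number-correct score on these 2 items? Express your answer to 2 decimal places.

P(θ) = 1 / (1 + exp(−a(θ − b)))
P_1 = 1/(1+e^{0.3570}) = 0.4117
P_2 = 1/(1+e^{1.4700}) = 0.1869
E[score] = 0.4117 + 0.1869 = 0.5986

0.60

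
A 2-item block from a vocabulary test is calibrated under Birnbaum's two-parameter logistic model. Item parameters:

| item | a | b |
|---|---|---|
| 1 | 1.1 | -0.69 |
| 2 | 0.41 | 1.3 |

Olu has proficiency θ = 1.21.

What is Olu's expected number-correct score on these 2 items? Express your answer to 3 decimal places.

1.381

P(θ) = 1 / (1 + exp(−a(θ − b)))
P_1 = 1/(1+e^{-2.0900}) = 0.8899
P_2 = 1/(1+e^{0.0369}) = 0.4908
E[score] = 0.8899 + 0.4908 = 1.3807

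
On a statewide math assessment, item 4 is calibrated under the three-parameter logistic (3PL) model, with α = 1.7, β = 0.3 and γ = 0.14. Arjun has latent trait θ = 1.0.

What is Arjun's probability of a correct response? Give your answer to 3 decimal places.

P(θ) = γ + (1 − γ) · 1 / (1 + exp(−α(θ − β)))
Exponent: 1.7 × (1.0 − 0.3) = 1.1900
1/(1 + e^{-1.1900}) = 0.7667
P = 0.14 + 0.86 × 0.7667 = 0.7994

0.799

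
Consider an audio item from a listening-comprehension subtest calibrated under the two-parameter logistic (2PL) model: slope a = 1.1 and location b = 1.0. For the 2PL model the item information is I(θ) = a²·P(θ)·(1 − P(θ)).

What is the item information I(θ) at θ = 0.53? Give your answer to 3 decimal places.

0.283

P = 1/(1+e^{0.5170}) = 0.3736
P(1−P) = 0.3736 × 0.6264 = 0.2340
I = a² × P(1−P) = 1.1² × 0.2340 = 0.28315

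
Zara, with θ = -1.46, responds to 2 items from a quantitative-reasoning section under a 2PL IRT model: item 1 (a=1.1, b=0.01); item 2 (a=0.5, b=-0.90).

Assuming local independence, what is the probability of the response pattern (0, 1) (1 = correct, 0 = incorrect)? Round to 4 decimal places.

0.3592

P(θ) = 1 / (1 + exp(−a(θ − b)))
P_1 = 1/(1+e^{1.6170}) = 0.1656
P_2 = 1/(1+e^{0.2800}) = 0.4305
L = (1−P_1) × P_2 = 0.8344 × 0.4305 = 0.35916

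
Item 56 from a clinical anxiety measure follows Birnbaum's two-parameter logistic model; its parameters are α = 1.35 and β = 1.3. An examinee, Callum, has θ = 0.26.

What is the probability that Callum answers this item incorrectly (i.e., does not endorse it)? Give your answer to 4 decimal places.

P(θ) = 1 / (1 + exp(−α(θ − β)))
Exponent: 1.35 × (0.26 − 1.3) = -1.4040
1/(1 + e^{1.4040}) = 0.1972
P(incorrect) = 1 − 0.1972 = 0.8028

0.8028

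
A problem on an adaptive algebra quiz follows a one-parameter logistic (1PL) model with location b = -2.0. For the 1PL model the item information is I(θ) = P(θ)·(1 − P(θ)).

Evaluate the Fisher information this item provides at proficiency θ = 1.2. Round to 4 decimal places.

0.0376

P = 1/(1+e^{-3.2000}) = 0.9608
P(1−P) = 0.9608 × 0.0392 = 0.0376
I = P(1−P) = 0.03763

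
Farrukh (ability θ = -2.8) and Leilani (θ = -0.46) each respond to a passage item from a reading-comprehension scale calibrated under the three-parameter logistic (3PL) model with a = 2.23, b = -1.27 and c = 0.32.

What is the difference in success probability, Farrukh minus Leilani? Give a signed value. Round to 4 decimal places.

P(θ) = c + (1 − c) · 1 / (1 + exp(−a(θ − b)))
P(Farrukh) = 0.3417  [exponent -3.4119]
P(Leilani) = 0.9041  [exponent 1.8063]
Difference = 0.3417 − 0.9041 = -0.5624

-0.5624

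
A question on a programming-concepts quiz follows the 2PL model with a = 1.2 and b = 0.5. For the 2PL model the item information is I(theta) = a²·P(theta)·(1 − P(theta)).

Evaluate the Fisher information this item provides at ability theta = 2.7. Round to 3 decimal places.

P = 1/(1+e^{-2.6400}) = 0.9334
P(1−P) = 0.9334 × 0.0666 = 0.0622
I = a² × P(1−P) = 1.2² × 0.0622 = 0.08953

0.090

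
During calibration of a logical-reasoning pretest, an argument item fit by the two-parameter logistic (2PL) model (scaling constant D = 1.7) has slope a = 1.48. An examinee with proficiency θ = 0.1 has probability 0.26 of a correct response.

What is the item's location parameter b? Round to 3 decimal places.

0.516

P(θ) = 1 / (1 + exp(−D·a(θ − b)))
logit(0.26) = ln(0.26/0.74) = -1.0460
b = θ − logit/(1.7·a) = 0.1 − (-1.0460)/2.5160 = 0.5157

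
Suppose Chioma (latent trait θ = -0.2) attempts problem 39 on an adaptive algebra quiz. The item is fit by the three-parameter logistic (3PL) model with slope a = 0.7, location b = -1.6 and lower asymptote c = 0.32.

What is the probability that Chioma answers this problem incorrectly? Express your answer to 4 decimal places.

0.1856

P(θ) = c + (1 − c) · 1 / (1 + exp(−a(θ − b)))
Exponent: 0.7 × (-0.2 − (-1.6)) = 0.9800
1/(1 + e^{-0.9800}) = 0.7271
P = 0.32 + 0.68 × 0.7271 = 0.8144
P(incorrect) = 1 − 0.8144 = 0.1856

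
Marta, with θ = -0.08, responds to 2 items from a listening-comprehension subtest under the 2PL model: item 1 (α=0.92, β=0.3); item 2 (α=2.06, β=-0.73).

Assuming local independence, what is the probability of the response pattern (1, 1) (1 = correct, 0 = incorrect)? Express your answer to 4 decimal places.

0.3276

P(θ) = 1 / (1 + exp(−α(θ − β)))
P_1 = 1/(1+e^{0.3496}) = 0.4135
P_2 = 1/(1+e^{-1.3390}) = 0.7923
L = P_1 × P_2 = 0.4135 × 0.7923 = 0.32761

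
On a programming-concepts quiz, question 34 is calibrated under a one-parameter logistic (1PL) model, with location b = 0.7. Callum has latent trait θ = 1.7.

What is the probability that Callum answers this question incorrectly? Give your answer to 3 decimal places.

0.269

P(θ) = 1 / (1 + exp(−(θ − b)))
Exponent: (1.7 − 0.7) = 1.0000
1/(1 + e^{-1.0000}) = 0.7311
P = 0.7311
P(incorrect) = 1 − 0.7311 = 0.2689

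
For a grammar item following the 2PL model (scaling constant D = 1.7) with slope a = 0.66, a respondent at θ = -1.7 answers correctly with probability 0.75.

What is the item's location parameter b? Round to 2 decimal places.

P(θ) = 1 / (1 + exp(−D·a(θ − b)))
logit(0.75) = ln(0.75/0.25) = 1.0986
b = θ − logit/(1.7·a) = -1.7 − 1.0986/1.1220 = -2.6792

-2.68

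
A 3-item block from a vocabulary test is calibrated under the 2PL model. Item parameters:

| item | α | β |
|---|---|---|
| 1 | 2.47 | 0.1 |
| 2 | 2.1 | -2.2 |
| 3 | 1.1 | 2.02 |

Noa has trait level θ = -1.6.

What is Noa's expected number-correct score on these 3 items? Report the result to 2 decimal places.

P(θ) = 1 / (1 + exp(−α(θ − β)))
P_1 = 1/(1+e^{4.1990}) = 0.0148
P_2 = 1/(1+e^{-1.2600}) = 0.7790
P_3 = 1/(1+e^{3.9820}) = 0.0183
E[score] = 0.0148 + 0.7790 + 0.0183 = 0.8121

0.81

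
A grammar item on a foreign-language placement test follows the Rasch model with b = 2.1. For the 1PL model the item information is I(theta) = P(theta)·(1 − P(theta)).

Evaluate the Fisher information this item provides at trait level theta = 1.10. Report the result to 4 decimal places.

P = 1/(1+e^{1.0000}) = 0.2689
P(1−P) = 0.2689 × 0.7311 = 0.1966
I = P(1−P) = 0.19661

0.1966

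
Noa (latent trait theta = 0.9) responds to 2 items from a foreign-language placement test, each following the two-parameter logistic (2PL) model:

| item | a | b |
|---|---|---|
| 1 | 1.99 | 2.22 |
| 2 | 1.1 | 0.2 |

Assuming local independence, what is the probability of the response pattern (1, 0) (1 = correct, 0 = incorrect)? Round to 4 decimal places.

P(theta) = 1 / (1 + exp(−a(theta − b)))
P_1 = 1/(1+e^{2.6268}) = 0.0674
P_2 = 1/(1+e^{-0.7700}) = 0.6835
L = P_1 × (1−P_2) = 0.0674 × 0.3165 = 0.02134

0.0213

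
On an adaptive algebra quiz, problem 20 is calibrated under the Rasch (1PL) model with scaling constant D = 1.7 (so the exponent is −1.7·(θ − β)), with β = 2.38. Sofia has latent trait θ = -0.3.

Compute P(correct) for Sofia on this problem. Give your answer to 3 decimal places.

0.010

P(θ) = 1 / (1 + exp(−D·(θ − β)))
Exponent: 1.7 × (-0.3 − 2.38) = -4.5560
1/(1 + e^{4.5560}) = 0.0104
P = 0.0104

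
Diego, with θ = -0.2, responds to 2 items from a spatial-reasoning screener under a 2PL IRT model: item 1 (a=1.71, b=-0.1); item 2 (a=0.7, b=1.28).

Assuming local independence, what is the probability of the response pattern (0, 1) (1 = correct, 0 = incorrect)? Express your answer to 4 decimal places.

0.1421

P(θ) = 1 / (1 + exp(−a(θ − b)))
P_1 = 1/(1+e^{0.1710}) = 0.4574
P_2 = 1/(1+e^{1.0360}) = 0.2619
L = (1−P_1) × P_2 = 0.5426 × 0.2619 = 0.14213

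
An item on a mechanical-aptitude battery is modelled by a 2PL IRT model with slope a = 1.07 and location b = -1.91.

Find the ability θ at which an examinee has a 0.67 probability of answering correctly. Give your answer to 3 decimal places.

P(θ) = 1 / (1 + exp(−a(θ − b)))
logit = ln(0.6700/0.3300) = 0.7082
θ = b + logit/(a) = -1.91 + 0.7082/1.0700 = -1.2481

-1.248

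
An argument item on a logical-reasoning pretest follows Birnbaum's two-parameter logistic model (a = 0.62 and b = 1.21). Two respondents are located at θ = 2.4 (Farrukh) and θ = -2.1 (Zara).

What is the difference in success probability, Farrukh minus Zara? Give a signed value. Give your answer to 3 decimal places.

0.563

P(θ) = 1 / (1 + exp(−a(θ − b)))
P(Farrukh) = 0.6765  [exponent 0.7378]
P(Zara) = 0.1138  [exponent -2.0522]
Difference = 0.6765 − 0.1138 = 0.5627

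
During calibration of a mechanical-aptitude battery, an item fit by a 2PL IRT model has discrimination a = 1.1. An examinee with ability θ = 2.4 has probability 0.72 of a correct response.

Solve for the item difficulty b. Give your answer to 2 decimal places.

P(θ) = 1 / (1 + exp(−a(θ − b)))
logit(0.72) = ln(0.72/0.28) = 0.9445
b = θ − logit/(a) = 2.4 − 0.9445/1.1000 = 1.5414

1.54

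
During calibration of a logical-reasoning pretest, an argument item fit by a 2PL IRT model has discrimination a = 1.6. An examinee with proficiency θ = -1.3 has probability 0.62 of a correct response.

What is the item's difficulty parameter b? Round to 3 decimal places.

P(θ) = 1 / (1 + exp(−a(θ − b)))
logit(0.62) = ln(0.62/0.38) = 0.4895
b = θ − logit/(a) = -1.3 − 0.4895/1.6000 = -1.6060

-1.606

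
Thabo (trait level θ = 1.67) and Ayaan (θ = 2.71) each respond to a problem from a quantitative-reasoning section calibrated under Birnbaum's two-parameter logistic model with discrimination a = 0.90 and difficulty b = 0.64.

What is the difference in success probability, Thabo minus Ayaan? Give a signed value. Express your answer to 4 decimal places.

P(θ) = 1 / (1 + exp(−a(θ − b)))
P(Thabo) = 0.7165  [exponent 0.9270]
P(Ayaan) = 0.8656  [exponent 1.8630]
Difference = 0.7165 − 0.8656 = -0.1492

-0.1492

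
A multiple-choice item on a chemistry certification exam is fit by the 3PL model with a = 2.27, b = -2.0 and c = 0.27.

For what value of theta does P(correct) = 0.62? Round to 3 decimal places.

-2.036

P(theta) = c + (1 − c) · 1 / (1 + exp(−a(theta − b)))
Remove guessing floor: (0.62 − 0.27)/(1 − 0.27) = 0.4795
logit = ln(0.4795/0.5205) = -0.0822
theta = b + logit/(a) = -2.0 + (-0.0822)/2.2700 = -2.0362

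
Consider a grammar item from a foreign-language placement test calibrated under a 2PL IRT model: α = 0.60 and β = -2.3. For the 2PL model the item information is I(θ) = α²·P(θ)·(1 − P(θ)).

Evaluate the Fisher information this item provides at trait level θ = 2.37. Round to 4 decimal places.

P = 1/(1+e^{-2.8020}) = 0.9428
P(1−P) = 0.9428 × 0.0572 = 0.0539
I = α² × P(1−P) = 0.60² × 0.0539 = 0.01942

0.0194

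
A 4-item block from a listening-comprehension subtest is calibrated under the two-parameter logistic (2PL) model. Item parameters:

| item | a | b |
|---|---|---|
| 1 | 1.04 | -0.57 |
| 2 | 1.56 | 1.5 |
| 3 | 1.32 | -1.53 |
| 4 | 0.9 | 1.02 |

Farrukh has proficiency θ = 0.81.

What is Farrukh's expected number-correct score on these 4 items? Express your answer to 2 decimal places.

2.47

P(θ) = 1 / (1 + exp(−a(θ − b)))
P_1 = 1/(1+e^{-1.4352}) = 0.8077
P_2 = 1/(1+e^{1.0764}) = 0.2542
P_3 = 1/(1+e^{-3.0888}) = 0.9564
P_4 = 1/(1+e^{0.1890}) = 0.4529
E[score] = 0.8077 + 0.2542 + 0.9564 + 0.4529 = 2.4712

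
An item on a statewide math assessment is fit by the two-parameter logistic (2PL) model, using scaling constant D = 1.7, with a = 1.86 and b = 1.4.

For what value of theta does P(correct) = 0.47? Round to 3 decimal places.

1.362

P(theta) = 1 / (1 + exp(−D·a(theta − b)))
logit = ln(0.4700/0.5300) = -0.1201
theta = b + logit/(1.7·a) = 1.4 + (-0.1201)/3.1620 = 1.3620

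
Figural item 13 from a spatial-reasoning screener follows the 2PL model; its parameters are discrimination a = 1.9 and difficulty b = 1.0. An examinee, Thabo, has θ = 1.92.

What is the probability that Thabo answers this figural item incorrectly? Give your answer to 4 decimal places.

0.1483

P(θ) = 1 / (1 + exp(−a(θ − b)))
Exponent: 1.9 × (1.92 − 1.0) = 1.7480
1/(1 + e^{-1.7480}) = 0.8517
P(incorrect) = 1 − 0.8517 = 0.1483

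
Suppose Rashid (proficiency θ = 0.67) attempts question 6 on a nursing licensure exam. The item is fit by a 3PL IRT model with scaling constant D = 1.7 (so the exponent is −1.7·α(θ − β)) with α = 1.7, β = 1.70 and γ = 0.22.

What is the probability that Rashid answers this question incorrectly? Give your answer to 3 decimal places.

P(θ) = γ + (1 − γ) · 1 / (1 + exp(−D·α(θ − β)))
Exponent: 1.7 × 1.7 × (0.67 − 1.70) = -2.9767
1/(1 + e^{2.9767}) = 0.0485
P = 0.22 + 0.78 × 0.0485 = 0.2578
P(incorrect) = 1 − 0.2578 = 0.7422

0.742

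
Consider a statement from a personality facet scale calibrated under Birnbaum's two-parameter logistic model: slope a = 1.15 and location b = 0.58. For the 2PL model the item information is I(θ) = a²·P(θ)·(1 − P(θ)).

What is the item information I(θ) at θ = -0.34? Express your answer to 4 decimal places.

0.2530

P = 1/(1+e^{1.0580}) = 0.2577
P(1−P) = 0.2577 × 0.7423 = 0.1913
I = a² × P(1−P) = 1.15² × 0.1913 = 0.25298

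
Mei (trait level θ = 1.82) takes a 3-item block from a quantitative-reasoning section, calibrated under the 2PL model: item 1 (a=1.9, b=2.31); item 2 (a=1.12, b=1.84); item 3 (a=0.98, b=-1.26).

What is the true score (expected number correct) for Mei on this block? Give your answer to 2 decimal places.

P(θ) = 1 / (1 + exp(−a(θ − b)))
P_1 = 1/(1+e^{0.9310}) = 0.2827
P_2 = 1/(1+e^{0.0224}) = 0.4944
P_3 = 1/(1+e^{-3.0184}) = 0.9534
E[score] = 0.2827 + 0.4944 + 0.9534 = 1.7305

1.73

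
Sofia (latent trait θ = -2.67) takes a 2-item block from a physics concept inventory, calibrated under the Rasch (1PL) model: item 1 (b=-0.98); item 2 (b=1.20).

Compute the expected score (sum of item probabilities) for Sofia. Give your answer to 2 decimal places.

0.18

P(θ) = 1 / (1 + exp(−(θ − b)))
P_1 = 1/(1+e^{1.6900}) = 0.1558
P_2 = 1/(1+e^{3.8700}) = 0.0204
E[score] = 0.1558 + 0.0204 = 0.1762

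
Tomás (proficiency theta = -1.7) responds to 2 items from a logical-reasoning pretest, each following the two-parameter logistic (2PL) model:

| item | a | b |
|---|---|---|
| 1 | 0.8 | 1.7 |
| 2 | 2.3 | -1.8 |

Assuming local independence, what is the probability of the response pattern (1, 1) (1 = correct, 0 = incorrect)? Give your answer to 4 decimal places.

0.0344

P(theta) = 1 / (1 + exp(−a(theta − b)))
P_1 = 1/(1+e^{2.7200}) = 0.0618
P_2 = 1/(1+e^{-0.2300}) = 0.5572
L = P_1 × P_2 = 0.0618 × 0.5572 = 0.03444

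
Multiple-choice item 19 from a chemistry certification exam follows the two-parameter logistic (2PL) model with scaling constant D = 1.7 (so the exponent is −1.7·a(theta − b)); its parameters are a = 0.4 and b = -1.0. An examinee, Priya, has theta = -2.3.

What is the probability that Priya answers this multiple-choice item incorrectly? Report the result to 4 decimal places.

P(theta) = 1 / (1 + exp(−D·a(theta − b)))
Exponent: 1.7 × 0.4 × (-2.3 − (-1.0)) = -0.8840
1/(1 + e^{0.8840}) = 0.2923
P = 0.2923
P(incorrect) = 1 − 0.2923 = 0.7077

0.7077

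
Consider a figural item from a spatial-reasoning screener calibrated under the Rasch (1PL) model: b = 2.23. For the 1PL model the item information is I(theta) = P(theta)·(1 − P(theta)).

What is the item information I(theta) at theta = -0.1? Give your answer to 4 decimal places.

P = 1/(1+e^{2.3300}) = 0.0887
P(1−P) = 0.0887 × 0.9113 = 0.0808
I = P(1−P) = 0.08081

0.0808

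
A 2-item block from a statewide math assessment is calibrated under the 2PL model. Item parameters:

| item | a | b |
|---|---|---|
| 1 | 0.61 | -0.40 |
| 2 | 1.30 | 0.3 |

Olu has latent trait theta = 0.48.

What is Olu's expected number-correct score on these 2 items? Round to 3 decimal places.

1.189

P(theta) = 1 / (1 + exp(−a(theta − b)))
P_1 = 1/(1+e^{-0.5368}) = 0.6311
P_2 = 1/(1+e^{-0.2340}) = 0.5582
E[score] = 0.6311 + 0.5582 = 1.1893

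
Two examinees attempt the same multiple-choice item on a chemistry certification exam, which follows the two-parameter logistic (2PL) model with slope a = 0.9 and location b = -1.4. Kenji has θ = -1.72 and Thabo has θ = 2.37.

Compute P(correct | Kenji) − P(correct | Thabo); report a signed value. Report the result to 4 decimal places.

-0.5390

P(θ) = 1 / (1 + exp(−a(θ − b)))
P(Kenji) = 0.4285  [exponent -0.2880]
P(Thabo) = 0.9675  [exponent 3.3930]
Difference = 0.4285 − 0.9675 = -0.5390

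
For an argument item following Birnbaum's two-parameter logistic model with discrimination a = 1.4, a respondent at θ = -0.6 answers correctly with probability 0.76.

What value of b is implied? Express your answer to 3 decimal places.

P(θ) = 1 / (1 + exp(−a(θ − b)))
logit(0.76) = ln(0.76/0.24) = 1.1527
b = θ − logit/(a) = -0.6 − 1.1527/1.4000 = -1.4233

-1.423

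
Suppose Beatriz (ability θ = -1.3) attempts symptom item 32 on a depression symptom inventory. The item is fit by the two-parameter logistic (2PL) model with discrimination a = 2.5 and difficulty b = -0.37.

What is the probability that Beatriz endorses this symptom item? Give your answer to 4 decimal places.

0.0891

P(θ) = 1 / (1 + exp(−a(θ − b)))
Exponent: 2.5 × (-1.3 − (-0.37)) = -2.3250
1/(1 + e^{2.3250}) = 0.0891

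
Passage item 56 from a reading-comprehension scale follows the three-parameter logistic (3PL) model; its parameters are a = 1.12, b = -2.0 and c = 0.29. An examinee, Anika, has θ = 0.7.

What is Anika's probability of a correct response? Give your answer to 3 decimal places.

0.967

P(θ) = c + (1 − c) · 1 / (1 + exp(−a(θ − b)))
Exponent: 1.12 × (0.7 − (-2.0)) = 3.0240
1/(1 + e^{-3.0240}) = 0.9536
P = 0.29 + 0.71 × 0.9536 = 0.9671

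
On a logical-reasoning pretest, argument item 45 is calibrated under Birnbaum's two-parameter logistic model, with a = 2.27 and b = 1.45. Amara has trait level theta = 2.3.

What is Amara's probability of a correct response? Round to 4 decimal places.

P(theta) = 1 / (1 + exp(−a(theta − b)))
Exponent: 2.27 × (2.3 − 1.45) = 1.9295
1/(1 + e^{-1.9295}) = 0.8732

0.8732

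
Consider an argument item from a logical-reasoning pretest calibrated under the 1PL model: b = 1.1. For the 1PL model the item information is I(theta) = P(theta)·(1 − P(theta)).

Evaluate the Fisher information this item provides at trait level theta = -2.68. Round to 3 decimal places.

0.022

P = 1/(1+e^{3.7800}) = 0.0223
P(1−P) = 0.0223 × 0.9777 = 0.0218
I = P(1−P) = 0.02182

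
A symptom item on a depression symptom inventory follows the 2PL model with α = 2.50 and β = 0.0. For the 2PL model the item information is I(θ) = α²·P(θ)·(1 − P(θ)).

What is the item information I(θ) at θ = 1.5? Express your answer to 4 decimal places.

0.1403

P = 1/(1+e^{-3.7500}) = 0.9770
P(1−P) = 0.9770 × 0.0230 = 0.0224
I = α² × P(1−P) = 2.50² × 0.0224 = 0.14031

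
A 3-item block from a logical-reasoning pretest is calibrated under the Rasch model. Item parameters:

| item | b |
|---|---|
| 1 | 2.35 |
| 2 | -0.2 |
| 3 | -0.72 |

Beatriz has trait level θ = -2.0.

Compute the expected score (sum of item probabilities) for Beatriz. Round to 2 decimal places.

0.37

P(θ) = 1 / (1 + exp(−(θ − b)))
P_1 = 1/(1+e^{4.3500}) = 0.0127
P_2 = 1/(1+e^{1.8000}) = 0.1419
P_3 = 1/(1+e^{1.2800}) = 0.2176
E[score] = 0.0127 + 0.1419 + 0.2176 = 0.3721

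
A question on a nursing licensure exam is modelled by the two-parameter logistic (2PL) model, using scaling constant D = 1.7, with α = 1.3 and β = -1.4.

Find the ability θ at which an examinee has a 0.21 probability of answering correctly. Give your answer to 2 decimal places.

-2.00

P(θ) = 1 / (1 + exp(−D·α(θ − β)))
logit = ln(0.2100/0.7900) = -1.3249
θ = β + logit/(1.7·α) = -1.4 + (-1.3249)/2.2100 = -1.9995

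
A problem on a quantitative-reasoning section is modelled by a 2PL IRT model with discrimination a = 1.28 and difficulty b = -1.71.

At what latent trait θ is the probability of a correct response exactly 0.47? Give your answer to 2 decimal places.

P(θ) = 1 / (1 + exp(−a(θ − b)))
logit = ln(0.4700/0.5300) = -0.1201
θ = b + logit/(a) = -1.71 + (-0.1201)/1.2800 = -1.8039

-1.80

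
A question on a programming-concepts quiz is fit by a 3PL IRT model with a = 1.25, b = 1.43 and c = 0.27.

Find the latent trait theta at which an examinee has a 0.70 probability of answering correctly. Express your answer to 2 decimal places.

1.72

P(theta) = c + (1 − c) · 1 / (1 + exp(−a(theta − b)))
Remove guessing floor: (0.70 − 0.27)/(1 − 0.27) = 0.5890
logit = ln(0.5890/0.4110) = 0.3600
theta = b + logit/(a) = 1.43 + 0.3600/1.2500 = 1.7180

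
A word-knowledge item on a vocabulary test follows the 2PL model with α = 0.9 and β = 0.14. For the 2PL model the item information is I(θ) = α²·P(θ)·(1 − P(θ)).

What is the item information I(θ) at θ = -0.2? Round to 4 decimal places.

0.1978

P = 1/(1+e^{0.3060}) = 0.4241
P(1−P) = 0.4241 × 0.5759 = 0.2442
I = α² × P(1−P) = 0.9² × 0.2442 = 0.19783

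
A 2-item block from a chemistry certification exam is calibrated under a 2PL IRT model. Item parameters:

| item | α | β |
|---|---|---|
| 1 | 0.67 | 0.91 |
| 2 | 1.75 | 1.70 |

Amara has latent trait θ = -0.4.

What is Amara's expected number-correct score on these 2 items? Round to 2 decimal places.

P(θ) = 1 / (1 + exp(−α(θ − β)))
P_1 = 1/(1+e^{0.8777}) = 0.2937
P_2 = 1/(1+e^{3.6750}) = 0.0247
E[score] = 0.2937 + 0.0247 = 0.3184

0.32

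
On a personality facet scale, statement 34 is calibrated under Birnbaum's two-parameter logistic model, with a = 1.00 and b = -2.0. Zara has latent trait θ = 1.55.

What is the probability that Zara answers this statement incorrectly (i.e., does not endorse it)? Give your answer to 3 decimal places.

P(θ) = 1 / (1 + exp(−a(θ − b)))
Exponent: 1.00 × (1.55 − (-2.0)) = 3.5500
1/(1 + e^{-3.5500}) = 0.9721
P(incorrect) = 1 − 0.9721 = 0.0279

0.028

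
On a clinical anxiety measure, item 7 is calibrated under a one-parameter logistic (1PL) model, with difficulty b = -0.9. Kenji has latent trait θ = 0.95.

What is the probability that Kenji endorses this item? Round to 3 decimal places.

0.864

P(θ) = 1 / (1 + exp(−(θ − b)))
Exponent: (0.95 − (-0.9)) = 1.8500
1/(1 + e^{-1.8500}) = 0.8641
P = 0.8641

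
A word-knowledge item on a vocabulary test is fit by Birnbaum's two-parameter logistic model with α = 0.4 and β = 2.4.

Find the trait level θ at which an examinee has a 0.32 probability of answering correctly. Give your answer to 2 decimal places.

0.52

P(θ) = 1 / (1 + exp(−α(θ − β)))
logit = ln(0.3200/0.6800) = -0.7538
θ = β + logit/(α) = 2.4 + (-0.7538)/0.4000 = 0.5156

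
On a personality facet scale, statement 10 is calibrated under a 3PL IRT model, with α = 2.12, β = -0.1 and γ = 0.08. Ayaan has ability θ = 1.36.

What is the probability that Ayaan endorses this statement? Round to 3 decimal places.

0.960

P(θ) = γ + (1 − γ) · 1 / (1 + exp(−α(θ − β)))
Exponent: 2.12 × (1.36 − (-0.1)) = 3.0952
1/(1 + e^{-3.0952}) = 0.9567
P = 0.08 + 0.92 × 0.9567 = 0.9602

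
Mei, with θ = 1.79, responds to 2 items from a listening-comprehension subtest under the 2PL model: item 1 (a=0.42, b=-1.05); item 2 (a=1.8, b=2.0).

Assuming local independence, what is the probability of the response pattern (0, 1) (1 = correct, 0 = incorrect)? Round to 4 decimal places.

0.0946

P(θ) = 1 / (1 + exp(−a(θ − b)))
P_1 = 1/(1+e^{-1.1928}) = 0.7672
P_2 = 1/(1+e^{0.3780}) = 0.4066
L = (1−P_1) × P_2 = 0.2328 × 0.4066 = 0.09464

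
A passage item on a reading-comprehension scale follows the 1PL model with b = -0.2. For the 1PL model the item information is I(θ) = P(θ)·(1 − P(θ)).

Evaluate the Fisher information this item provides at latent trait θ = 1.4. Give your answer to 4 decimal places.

P = 1/(1+e^{-1.6000}) = 0.8320
P(1−P) = 0.8320 × 0.1680 = 0.1398
I = P(1−P) = 0.13976

0.1398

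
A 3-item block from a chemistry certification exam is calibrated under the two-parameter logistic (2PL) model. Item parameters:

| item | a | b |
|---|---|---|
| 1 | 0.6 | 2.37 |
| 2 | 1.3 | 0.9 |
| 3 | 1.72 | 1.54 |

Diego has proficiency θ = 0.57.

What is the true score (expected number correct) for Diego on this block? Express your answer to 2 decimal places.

P(θ) = 1 / (1 + exp(−a(θ − b)))
P_1 = 1/(1+e^{1.0800}) = 0.2535
P_2 = 1/(1+e^{0.4290}) = 0.3944
P_3 = 1/(1+e^{1.6684}) = 0.1586
E[score] = 0.2535 + 0.3944 + 0.1586 = 0.8065

0.81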